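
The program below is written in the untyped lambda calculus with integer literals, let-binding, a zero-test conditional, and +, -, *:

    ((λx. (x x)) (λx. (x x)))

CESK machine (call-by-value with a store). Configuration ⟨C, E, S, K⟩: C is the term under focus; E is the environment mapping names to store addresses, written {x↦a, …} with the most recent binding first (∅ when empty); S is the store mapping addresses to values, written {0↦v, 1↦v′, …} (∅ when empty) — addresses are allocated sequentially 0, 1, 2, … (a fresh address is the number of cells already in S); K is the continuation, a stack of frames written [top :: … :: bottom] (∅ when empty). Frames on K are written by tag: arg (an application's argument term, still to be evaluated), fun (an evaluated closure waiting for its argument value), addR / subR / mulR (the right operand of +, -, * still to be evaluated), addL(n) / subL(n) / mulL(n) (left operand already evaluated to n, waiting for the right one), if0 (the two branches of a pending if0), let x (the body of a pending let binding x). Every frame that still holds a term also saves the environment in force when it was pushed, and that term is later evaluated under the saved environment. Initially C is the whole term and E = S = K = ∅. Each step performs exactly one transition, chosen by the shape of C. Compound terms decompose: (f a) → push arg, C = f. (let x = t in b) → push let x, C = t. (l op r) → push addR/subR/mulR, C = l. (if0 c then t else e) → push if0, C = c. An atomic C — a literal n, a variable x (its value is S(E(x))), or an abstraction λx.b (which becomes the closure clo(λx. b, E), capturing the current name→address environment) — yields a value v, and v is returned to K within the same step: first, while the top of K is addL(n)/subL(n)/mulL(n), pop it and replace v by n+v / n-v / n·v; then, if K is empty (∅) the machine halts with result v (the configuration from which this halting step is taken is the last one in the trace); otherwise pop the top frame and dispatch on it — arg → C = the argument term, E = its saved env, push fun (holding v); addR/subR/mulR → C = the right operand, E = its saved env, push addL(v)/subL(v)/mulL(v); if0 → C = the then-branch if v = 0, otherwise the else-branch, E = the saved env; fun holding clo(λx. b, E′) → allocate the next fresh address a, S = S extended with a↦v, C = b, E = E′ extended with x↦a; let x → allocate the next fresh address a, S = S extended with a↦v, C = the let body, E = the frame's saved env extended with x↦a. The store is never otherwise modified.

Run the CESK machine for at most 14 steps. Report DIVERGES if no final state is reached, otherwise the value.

Answer: DIVERGES (no final state within 14 steps)

Machine steps:
t=0: ⟨C=((λx. (x x)) (λx. (x x))); E=∅; S=∅; K=∅⟩
t=1: ⟨C=(λx. (x x)); E=∅; S=∅; K=[arg]⟩
t=2: ⟨C=(λx. (x x)); E=∅; S=∅; K=[fun]⟩
t=3: ⟨C=(x x); E={x↦0}; S={0↦clo(λx. (x x), ∅)}; K=∅⟩
t=4: ⟨C=x; E={x↦0}; S={0↦clo(λx. (x x), ∅)}; K=[arg]⟩
t=5: ⟨C=x; E={x↦0}; S={0↦clo(λx. (x x), ∅)}; K=[fun]⟩
t=6: ⟨C=(x x); E={x↦1}; S={0↦clo(λx. (x x), ∅), 1↦clo(λx. (x x), ∅)}; K=∅⟩
t=7: ⟨C=x; E={x↦1}; S={0↦clo(λx. (x x), ∅), 1↦clo(λx. (x x), ∅)}; K=[arg]⟩
t=8: ⟨C=x; E={x↦1}; S={0↦clo(λx. (x x), ∅), 1↦clo(λx. (x x), ∅)}; K=[fun]⟩
t=9: ⟨C=(x x); E={x↦2}; S={0↦clo(λx. (x x), ∅), 1↦clo(λx. (x x), ∅), 2↦clo(λx. (x x), ∅)}; K=∅⟩
t=10: ⟨C=x; E={x↦2}; S={0↦clo(λx. (x x), ∅), 1↦clo(λx. (x x), ∅), 2↦clo(λx. (x x), ∅)}; K=[arg]⟩
t=11: ⟨C=x; E={x↦2}; S={0↦clo(λx. (x x), ∅), 1↦clo(λx. (x x), ∅), 2↦clo(λx. (x x), ∅)}; K=[fun]⟩
t=12: ⟨C=(x x); E={x↦3}; S={0↦clo(λx. (x x), ∅), 1↦clo(λx. (x x), ∅), 2↦clo(λx. (x x), ∅), 3↦clo(λx. (x x), ∅)}; K=∅⟩
t=13: ⟨C=x; E={x↦3}; S={0↦clo(λx. (x x), ∅), 1↦clo(λx. (x x), ∅), 2↦clo(λx. (x x), ∅), 3↦clo(λx. (x x), ∅)}; K=[arg]⟩
t=14: ⟨C=x; E={x↦3}; S={0↦clo(λx. (x x), ∅), 1↦clo(λx. (x x), ∅), 2↦clo(λx. (x x), ∅), 3↦clo(λx. (x x), ∅)}; K=[fun]⟩
→ 14 transitions taken and the configuration is still not final: no result within 14 steps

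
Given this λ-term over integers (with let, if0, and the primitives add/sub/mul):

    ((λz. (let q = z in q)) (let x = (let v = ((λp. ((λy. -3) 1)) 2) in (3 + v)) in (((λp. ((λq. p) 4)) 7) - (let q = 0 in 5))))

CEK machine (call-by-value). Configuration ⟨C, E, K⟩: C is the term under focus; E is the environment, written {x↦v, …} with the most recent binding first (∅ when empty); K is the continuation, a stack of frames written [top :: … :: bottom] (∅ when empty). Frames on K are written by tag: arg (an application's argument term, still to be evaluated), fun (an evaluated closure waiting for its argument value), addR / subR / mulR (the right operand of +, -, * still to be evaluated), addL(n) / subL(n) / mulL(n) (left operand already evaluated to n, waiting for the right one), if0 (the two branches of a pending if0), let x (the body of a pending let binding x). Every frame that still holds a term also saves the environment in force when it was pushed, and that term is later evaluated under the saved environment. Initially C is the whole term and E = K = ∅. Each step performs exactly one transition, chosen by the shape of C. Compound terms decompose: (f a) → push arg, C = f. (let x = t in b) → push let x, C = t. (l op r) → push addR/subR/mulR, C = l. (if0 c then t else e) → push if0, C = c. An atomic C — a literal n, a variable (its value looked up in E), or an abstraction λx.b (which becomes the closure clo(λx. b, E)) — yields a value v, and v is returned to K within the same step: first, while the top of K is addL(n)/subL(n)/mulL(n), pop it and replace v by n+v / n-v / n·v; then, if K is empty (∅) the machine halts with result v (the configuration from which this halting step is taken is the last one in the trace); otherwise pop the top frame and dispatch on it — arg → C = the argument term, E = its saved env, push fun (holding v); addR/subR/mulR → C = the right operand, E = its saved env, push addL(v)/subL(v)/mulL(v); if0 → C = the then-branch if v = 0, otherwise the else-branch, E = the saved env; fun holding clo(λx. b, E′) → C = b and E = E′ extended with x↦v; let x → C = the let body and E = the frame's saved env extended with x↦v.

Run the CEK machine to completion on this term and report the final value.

Answer: 2

Derivation:
t=0: ⟨C=((λz. (let q = z in q)) (let x = (let v = ((λp. ((λy. -3) 1)) 2) in (3 + v)) in (((λp. ((λq. p) 4)) 7) - (let q = 0 in 5)))); E=∅; K=∅⟩
t=1: ⟨C=(λz. (let q = z in q)); E=∅; K=[arg]⟩
t=2: ⟨C=(let x = (let v = ((λp. ((λy. -3) 1)) 2) in (3 + v)) in (((λp. ((λq. p) 4)) 7) - (let q = 0 in 5))); E=∅; K=[fun]⟩
t=3: ⟨C=(let v = ((λp. ((λy. -3) 1)) 2) in (3 + v)); E=∅; K=[let x :: fun]⟩
t=4: ⟨C=((λp. ((λy. -3) 1)) 2); E=∅; K=[let v :: let x :: fun]⟩
t=5: ⟨C=(λp. ((λy. -3) 1)); E=∅; K=[arg :: let v :: let x :: fun]⟩
t=6: ⟨C=2; E=∅; K=[fun :: let v :: let x :: fun]⟩
t=7: ⟨C=((λy. -3) 1); E={p↦2}; K=[let v :: let x :: fun]⟩
t=8: ⟨C=(λy. -3); E={p↦2}; K=[arg :: let v :: let x :: fun]⟩
t=9: ⟨C=1; E={p↦2}; K=[fun :: let v :: let x :: fun]⟩
t=10: ⟨C=-3; E={y↦1, p↦2}; K=[let v :: let x :: fun]⟩
t=11: ⟨C=(3 + v); E={v↦-3}; K=[let x :: fun]⟩
t=12: ⟨C=3; E={v↦-3}; K=[addR :: let x :: fun]⟩
t=13: ⟨C=v; E={v↦-3}; K=[addL(3) :: let x :: fun]⟩
t=14: ⟨C=(((λp. ((λq. p) 4)) 7) - (let q = 0 in 5)); E={x↦0}; K=[fun]⟩
t=15: ⟨C=((λp. ((λq. p) 4)) 7); E={x↦0}; K=[subR :: fun]⟩
t=16: ⟨C=(λp. ((λq. p) 4)); E={x↦0}; K=[arg :: subR :: fun]⟩
t=17: ⟨C=7; E={x↦0}; K=[fun :: subR :: fun]⟩
t=18: ⟨C=((λq. p) 4); E={p↦7, x↦0}; K=[subR :: fun]⟩
t=19: ⟨C=(λq. p); E={p↦7, x↦0}; K=[arg :: subR :: fun]⟩
t=20: ⟨C=4; E={p↦7, x↦0}; K=[fun :: subR :: fun]⟩
t=21: ⟨C=p; E={q↦4, p↦7, x↦0}; K=[subR :: fun]⟩
t=22: ⟨C=(let q = 0 in 5); E={x↦0}; K=[subL(7) :: fun]⟩
t=23: ⟨C=0; E={x↦0}; K=[let q :: subL(7) :: fun]⟩
t=24: ⟨C=5; E={q↦0, x↦0}; K=[subL(7) :: fun]⟩
t=25: ⟨C=(let q = z in q); E={z↦2}; K=∅⟩
t=26: ⟨C=z; E={z↦2}; K=[let q]⟩
t=27: ⟨C=q; E={q↦2, z↦2}; K=∅⟩
→ final value 2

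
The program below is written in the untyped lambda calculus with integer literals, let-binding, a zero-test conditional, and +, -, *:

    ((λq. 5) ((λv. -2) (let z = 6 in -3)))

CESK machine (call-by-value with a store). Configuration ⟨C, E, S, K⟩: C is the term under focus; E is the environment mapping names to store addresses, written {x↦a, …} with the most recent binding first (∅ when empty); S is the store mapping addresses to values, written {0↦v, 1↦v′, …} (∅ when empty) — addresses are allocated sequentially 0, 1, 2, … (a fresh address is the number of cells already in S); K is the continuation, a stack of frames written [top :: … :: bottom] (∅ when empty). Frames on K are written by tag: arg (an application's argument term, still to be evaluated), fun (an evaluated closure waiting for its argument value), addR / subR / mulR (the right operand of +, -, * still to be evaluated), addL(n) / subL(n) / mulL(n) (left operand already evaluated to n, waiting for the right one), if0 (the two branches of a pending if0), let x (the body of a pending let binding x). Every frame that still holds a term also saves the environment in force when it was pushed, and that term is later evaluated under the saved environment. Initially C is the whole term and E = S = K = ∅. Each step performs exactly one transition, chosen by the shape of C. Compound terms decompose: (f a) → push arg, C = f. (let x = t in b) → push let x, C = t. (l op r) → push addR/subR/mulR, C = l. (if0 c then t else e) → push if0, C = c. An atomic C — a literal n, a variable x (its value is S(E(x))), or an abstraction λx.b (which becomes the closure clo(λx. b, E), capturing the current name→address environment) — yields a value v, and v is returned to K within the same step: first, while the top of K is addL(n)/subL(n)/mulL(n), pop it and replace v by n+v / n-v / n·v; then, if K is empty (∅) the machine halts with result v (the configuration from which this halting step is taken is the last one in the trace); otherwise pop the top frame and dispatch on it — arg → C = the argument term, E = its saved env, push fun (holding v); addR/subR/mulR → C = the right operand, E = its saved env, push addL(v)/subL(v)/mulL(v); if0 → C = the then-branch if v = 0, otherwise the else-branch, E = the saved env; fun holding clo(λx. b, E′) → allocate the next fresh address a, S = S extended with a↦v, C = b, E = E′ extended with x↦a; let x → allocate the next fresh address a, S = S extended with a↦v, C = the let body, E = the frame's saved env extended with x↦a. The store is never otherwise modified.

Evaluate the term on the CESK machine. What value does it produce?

Answer: 5

Derivation:
t=0: ⟨C=((λq. 5) ((λv. -2) (let z = 6 in -3))); E=∅; S=∅; K=∅⟩
t=1: ⟨C=(λq. 5); E=∅; S=∅; K=[arg]⟩
t=2: ⟨C=((λv. -2) (let z = 6 in -3)); E=∅; S=∅; K=[fun]⟩
t=3: ⟨C=(λv. -2); E=∅; S=∅; K=[arg :: fun]⟩
t=4: ⟨C=(let z = 6 in -3); E=∅; S=∅; K=[fun :: fun]⟩
t=5: ⟨C=6; E=∅; S=∅; K=[let z :: fun :: fun]⟩
t=6: ⟨C=-3; E={z↦0}; S={0↦6}; K=[fun :: fun]⟩
t=7: ⟨C=-2; E={v↦1}; S={0↦6, 1↦-3}; K=[fun]⟩
t=8: ⟨C=5; E={q↦2}; S={0↦6, 1↦-3, 2↦-2}; K=∅⟩
→ final value 5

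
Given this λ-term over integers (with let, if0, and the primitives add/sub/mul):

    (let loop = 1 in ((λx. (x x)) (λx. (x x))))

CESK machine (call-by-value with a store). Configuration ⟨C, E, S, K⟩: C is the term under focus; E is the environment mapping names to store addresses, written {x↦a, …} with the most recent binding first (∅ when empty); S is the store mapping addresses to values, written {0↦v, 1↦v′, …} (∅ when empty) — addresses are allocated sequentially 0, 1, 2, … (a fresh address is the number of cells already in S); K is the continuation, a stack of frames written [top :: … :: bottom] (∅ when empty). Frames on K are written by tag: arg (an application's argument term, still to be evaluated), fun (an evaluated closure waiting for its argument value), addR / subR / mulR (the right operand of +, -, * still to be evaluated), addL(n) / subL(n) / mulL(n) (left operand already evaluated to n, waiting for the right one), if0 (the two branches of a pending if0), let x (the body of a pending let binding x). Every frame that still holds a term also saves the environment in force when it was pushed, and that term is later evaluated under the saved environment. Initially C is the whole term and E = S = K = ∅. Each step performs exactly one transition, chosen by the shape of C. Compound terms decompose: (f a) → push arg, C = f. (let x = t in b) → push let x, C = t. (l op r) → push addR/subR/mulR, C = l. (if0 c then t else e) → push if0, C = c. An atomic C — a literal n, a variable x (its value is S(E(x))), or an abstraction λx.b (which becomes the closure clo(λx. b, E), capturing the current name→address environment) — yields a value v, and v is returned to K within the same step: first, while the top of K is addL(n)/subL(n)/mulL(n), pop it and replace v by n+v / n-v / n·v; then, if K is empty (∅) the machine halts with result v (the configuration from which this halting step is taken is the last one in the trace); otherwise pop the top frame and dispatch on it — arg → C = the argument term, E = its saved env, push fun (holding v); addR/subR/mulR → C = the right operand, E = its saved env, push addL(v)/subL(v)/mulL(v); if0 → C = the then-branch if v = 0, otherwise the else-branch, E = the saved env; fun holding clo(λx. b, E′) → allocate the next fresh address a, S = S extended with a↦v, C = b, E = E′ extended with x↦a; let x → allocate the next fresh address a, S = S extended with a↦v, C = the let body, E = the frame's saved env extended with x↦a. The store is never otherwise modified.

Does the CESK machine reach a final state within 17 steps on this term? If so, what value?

Answer: DIVERGES (no final state within 17 steps)

Machine steps:
step 0: [C=(let loop = 1 in ((λx. (x x)) (λx. (x x)))) | E=∅ | S=∅ | K=∅]
step 1: [C=1 | E=∅ | S=∅ | K=[let loop]]
step 2: [C=((λx. (x x)) (λx. (x x))) | E={loop↦0} | S={0↦1} | K=∅]
step 3: [C=(λx. (x x)) | E={loop↦0} | S={0↦1} | K=[arg]]
step 4: [C=(λx. (x x)) | E={loop↦0} | S={0↦1} | K=[fun]]
step 5: [C=(x x) | E={x↦1, loop↦0} | S={0↦1, 1↦clo(λx. (x x), {loop↦0})} | K=∅]
step 6: [C=x | E={x↦1, loop↦0} | S={0↦1, 1↦clo(λx. (x x), {loop↦0})} | K=[arg]]
step 7: [C=x | E={x↦1, loop↦0} | S={0↦1, 1↦clo(λx. (x x), {loop↦0})} | K=[fun]]
step 8: [C=(x x) | E={x↦2, loop↦0} | S={0↦1, 1↦clo(λx. (x x), {loop↦0}), 2↦clo(λx. (x x), {loop↦0})} | K=∅]
step 9: [C=x | E={x↦2, loop↦0} | S={0↦1, 1↦clo(λx. (x x), {loop↦0}), 2↦clo(λx. (x x), {loop↦0})} | K=[arg]]
step 10: [C=x | E={x↦2, loop↦0} | S={0↦1, 1↦clo(λx. (x x), {loop↦0}), 2↦clo(λx. (x x), {loop↦0})} | K=[fun]]
step 11: [C=(x x) | E={x↦3, loop↦0} | S={0↦1, 1↦clo(λx. (x x), {loop↦0}), 2↦clo(λx. (x x), {loop↦0}), 3↦clo(λx. (x x), {loop↦0})} | K=∅]
step 12: [C=x | E={x↦3, loop↦0} | S={0↦1, 1↦clo(λx. (x x), {loop↦0}), 2↦clo(λx. (x x), {loop↦0}), 3↦clo(λx. (x x), {loop↦0})} | K=[arg]]
step 13: [C=x | E={x↦3, loop↦0} | S={0↦1, 1↦clo(λx. (x x), {loop↦0}), 2↦clo(λx. (x x), {loop↦0}), 3↦clo(λx. (x x), {loop↦0})} | K=[fun]]
step 14: [C=(x x) | E={x↦4, loop↦0} | S={0↦1, 1↦clo(λx. (x x), {loop↦0}), 2↦clo(λx. (x x), {loop↦0}), 3↦clo(λx. (x x), {loop↦0}), 4↦clo(λx. (x x), {loop↦0})} | K=∅]
step 15: [C=x | E={x↦4, loop↦0} | S={0↦1, 1↦clo(λx. (x x), {loop↦0}), 2↦clo(λx. (x x), {loop↦0}), 3↦clo(λx. (x x), {loop↦0}), 4↦clo(λx. (x x), {loop↦0})} | K=[arg]]
step 16: [C=x | E={x↦4, loop↦0} | S={0↦1, 1↦clo(λx. (x x), {loop↦0}), 2↦clo(λx. (x x), {loop↦0}), 3↦clo(λx. (x x), {loop↦0}), 4↦clo(λx. (x x), {loop↦0})} | K=[fun]]
step 17: [C=(x x) | E={x↦5, loop↦0} | S={0↦1, 1↦clo(λx. (x x), {loop↦0}), 2↦clo(λx. (x x), {loop↦0}), 3↦clo(λx. (x x), {loop↦0}), 4↦clo(λx. (x x), {loop↦0}), 5↦clo(λx. (x x), {loop↦0})} | K=∅]
→ 17 transitions taken and the configuration is still not final: no result within 17 steps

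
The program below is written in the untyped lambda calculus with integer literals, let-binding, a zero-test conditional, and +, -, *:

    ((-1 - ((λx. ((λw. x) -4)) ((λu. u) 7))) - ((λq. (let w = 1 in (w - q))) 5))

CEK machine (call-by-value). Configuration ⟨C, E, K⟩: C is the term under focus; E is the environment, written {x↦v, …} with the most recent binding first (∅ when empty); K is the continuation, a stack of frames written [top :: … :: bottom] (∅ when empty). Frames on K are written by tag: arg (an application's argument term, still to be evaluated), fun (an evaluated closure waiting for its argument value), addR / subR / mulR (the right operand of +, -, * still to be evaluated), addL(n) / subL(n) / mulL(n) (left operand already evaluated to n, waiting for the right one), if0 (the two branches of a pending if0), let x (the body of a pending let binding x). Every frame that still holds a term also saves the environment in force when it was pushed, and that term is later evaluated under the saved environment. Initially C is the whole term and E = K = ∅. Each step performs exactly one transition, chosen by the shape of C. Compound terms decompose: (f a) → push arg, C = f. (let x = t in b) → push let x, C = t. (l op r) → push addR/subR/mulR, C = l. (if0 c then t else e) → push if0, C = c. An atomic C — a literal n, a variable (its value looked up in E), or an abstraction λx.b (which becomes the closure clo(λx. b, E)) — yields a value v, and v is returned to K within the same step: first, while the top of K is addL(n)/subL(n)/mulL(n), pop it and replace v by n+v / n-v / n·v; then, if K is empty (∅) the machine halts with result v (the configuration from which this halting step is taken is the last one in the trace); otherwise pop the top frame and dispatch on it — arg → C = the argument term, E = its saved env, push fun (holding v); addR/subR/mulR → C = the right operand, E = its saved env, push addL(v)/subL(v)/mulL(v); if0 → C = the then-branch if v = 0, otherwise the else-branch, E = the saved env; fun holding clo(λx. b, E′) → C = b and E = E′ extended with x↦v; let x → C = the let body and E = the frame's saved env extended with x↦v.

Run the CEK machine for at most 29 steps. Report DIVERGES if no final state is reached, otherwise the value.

[0] <C=((-1 - ((λx. ((λw. x) -4)) ((λu. u) 7))) - ((λq. (let w = 1 in (w - q))) 5)), E=∅, K=∅>
[1] <C=(-1 - ((λx. ((λw. x) -4)) ((λu. u) 7))), E=∅, K=[subR]>
[2] <C=-1, E=∅, K=[subR :: subR]>
[3] <C=((λx. ((λw. x) -4)) ((λu. u) 7)), E=∅, K=[subL(-1) :: subR]>
[4] <C=(λx. ((λw. x) -4)), E=∅, K=[arg :: subL(-1) :: subR]>
[5] <C=((λu. u) 7), E=∅, K=[fun :: subL(-1) :: subR]>
[6] <C=(λu. u), E=∅, K=[arg :: fun :: subL(-1) :: subR]>
[7] <C=7, E=∅, K=[fun :: fun :: subL(-1) :: subR]>
[8] <C=u, E={u↦7}, K=[fun :: subL(-1) :: subR]>
[9] <C=((λw. x) -4), E={x↦7}, K=[subL(-1) :: subR]>
[10] <C=(λw. x), E={x↦7}, K=[arg :: subL(-1) :: subR]>
[11] <C=-4, E={x↦7}, K=[fun :: subL(-1) :: subR]>
[12] <C=x, E={w↦-4, x↦7}, K=[subL(-1) :: subR]>
[13] <C=((λq. (let w = 1 in (w - q))) 5), E=∅, K=[subL(-8)]>
[14] <C=(λq. (let w = 1 in (w - q))), E=∅, K=[arg :: subL(-8)]>
[15] <C=5, E=∅, K=[fun :: subL(-8)]>
[16] <C=(let w = 1 in (w - q)), E={q↦5}, K=[subL(-8)]>
[17] <C=1, E={q↦5}, K=[let w :: subL(-8)]>
[18] <C=(w - q), E={w↦1, q↦5}, K=[subL(-8)]>
[19] <C=w, E={w↦1, q↦5}, K=[subR :: subL(-8)]>
[20] <C=q, E={w↦1, q↦5}, K=[subL(1) :: subL(-8)]>
→ final value -4

Answer: -4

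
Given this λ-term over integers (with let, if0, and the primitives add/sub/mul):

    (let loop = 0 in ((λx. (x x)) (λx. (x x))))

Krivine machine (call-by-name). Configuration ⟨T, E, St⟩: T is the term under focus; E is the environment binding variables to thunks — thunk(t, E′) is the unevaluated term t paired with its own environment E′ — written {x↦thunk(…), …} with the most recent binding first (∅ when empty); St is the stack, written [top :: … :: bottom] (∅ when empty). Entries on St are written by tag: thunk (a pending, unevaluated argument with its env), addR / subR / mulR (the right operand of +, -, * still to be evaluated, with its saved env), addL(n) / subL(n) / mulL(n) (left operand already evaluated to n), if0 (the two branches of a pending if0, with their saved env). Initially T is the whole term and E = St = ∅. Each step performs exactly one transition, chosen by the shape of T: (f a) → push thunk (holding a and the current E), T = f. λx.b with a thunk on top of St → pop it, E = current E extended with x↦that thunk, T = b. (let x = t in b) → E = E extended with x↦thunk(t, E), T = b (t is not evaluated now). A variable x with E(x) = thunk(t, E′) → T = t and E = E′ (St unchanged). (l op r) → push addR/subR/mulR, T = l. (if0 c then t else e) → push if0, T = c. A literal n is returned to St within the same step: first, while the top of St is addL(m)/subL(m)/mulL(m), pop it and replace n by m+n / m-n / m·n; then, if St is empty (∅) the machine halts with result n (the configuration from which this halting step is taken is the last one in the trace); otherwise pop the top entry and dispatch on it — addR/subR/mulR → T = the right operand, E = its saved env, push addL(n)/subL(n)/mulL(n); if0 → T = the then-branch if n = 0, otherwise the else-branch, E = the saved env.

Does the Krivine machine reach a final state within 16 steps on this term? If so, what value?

0. [T=(let loop = 0 in ((λx. (x x)) (λx. (x x)))) | E=∅ | St=∅]
1. [T=((λx. (x x)) (λx. (x x))) | E={loop↦thunk(0, ∅)} | St=∅]
2. [T=(λx. (x x)) | E={loop↦thunk(0, ∅)} | St=[thunk]]
3. [T=(x x) | E={x↦thunk((λx. (x x)), {loop↦thunk(0, ∅)}), loop↦thunk(0, ∅)} | St=∅]
4. [T=x | E={x↦thunk((λx. (x x)), {loop↦thunk(0, ∅)}), loop↦thunk(0, ∅)} | St=[thunk]]
5. [T=(λx. (x x)) | E={loop↦thunk(0, ∅)} | St=[thunk]]
6. [T=(x x) | E={x↦thunk(x, {x↦thunk((λx. (x x)), {loop↦thunk(0, ∅)}), loop↦thunk(0, ∅)}), loop↦thunk(0, ∅)} | St=∅]
7. [T=x | E={x↦thunk(x, {x↦thunk((λx. (x x)), {loop↦thunk(0, ∅)}), loop↦thunk(0, ∅)}), loop↦thunk(0, ∅)} | St=[thunk]]
8. [T=x | E={x↦thunk((λx. (x x)), {loop↦thunk(0, ∅)}), loop↦thunk(0, ∅)} | St=[thunk]]
9. [T=(λx. (x x)) | E={loop↦thunk(0, ∅)} | St=[thunk]]
10. [T=(x x) | E={x↦thunk(x, {x↦thunk(x, {x↦thunk((λx. (x x)), {loop↦thunk(0, ∅)}), loop↦thunk(0, ∅)}), loop↦thunk(0, ∅)}), loop↦thunk(0, ∅)} | St=∅]
11. [T=x | E={x↦thunk(x, {x↦thunk(x, {x↦thunk((λx. (x x)), {loop↦thunk(0, ∅)}), loop↦thunk(0, ∅)}), loop↦thunk(0, ∅)}), loop↦thunk(0, ∅)} | St=[thunk]]
12. [T=x | E={x↦thunk(x, {x↦thunk((λx. (x x)), {loop↦thunk(0, ∅)}), loop↦thunk(0, ∅)}), loop↦thunk(0, ∅)} | St=[thunk]]
13. [T=x | E={x↦thunk((λx. (x x)), {loop↦thunk(0, ∅)}), loop↦thunk(0, ∅)} | St=[thunk]]
14. [T=(λx. (x x)) | E={loop↦thunk(0, ∅)} | St=[thunk]]
15. [T=(x x) | E={x↦thunk(x, {x↦thunk(x, {x↦thunk(x, {x↦thunk((λx. (x x)), {loop↦thunk(0, ∅)}), loop↦thunk(0, ∅)}), loop↦thunk(0, ∅)}), loop↦thunk(0, ∅)}), loop↦thunk(0, ∅)} | St=∅]
16. [T=x | E={x↦thunk(x, {x↦thunk(x, {x↦thunk(x, {x↦thunk((λx. (x x)), {loop↦thunk(0, ∅)}), loop↦thunk(0, ∅)}), loop↦thunk(0, ∅)}), loop↦thunk(0, ∅)}), loop↦thunk(0, ∅)} | St=[thunk]]
→ 16 transitions taken and the configuration is still not final: no result within 16 steps

Answer: DIVERGES (no final state within 16 steps)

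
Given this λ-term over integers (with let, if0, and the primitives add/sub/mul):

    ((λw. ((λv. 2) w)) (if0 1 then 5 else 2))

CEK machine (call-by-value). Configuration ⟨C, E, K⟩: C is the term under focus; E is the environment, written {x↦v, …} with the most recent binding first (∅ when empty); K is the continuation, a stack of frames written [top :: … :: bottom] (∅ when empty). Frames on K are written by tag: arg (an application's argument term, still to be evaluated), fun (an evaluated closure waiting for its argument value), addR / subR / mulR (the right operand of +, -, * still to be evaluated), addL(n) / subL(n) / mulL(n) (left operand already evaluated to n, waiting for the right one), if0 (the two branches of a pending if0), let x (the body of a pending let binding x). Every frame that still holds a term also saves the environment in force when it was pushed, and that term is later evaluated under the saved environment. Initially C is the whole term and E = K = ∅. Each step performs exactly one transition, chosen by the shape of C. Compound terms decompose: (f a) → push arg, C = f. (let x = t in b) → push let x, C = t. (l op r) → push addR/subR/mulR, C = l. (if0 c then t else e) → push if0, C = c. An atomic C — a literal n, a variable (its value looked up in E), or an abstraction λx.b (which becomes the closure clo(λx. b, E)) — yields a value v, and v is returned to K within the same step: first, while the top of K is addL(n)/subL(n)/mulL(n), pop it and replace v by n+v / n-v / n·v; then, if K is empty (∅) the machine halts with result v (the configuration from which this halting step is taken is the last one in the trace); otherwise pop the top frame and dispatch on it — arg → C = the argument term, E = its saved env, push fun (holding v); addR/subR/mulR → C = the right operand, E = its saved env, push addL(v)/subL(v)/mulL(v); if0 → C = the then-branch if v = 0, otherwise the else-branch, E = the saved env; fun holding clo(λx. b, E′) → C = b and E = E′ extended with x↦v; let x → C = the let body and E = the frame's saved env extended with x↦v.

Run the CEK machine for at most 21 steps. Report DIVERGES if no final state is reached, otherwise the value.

t=0: <C=((λw. ((λv. 2) w)) (if0 1 then 5 else 2)), E=∅, K=∅>
t=1: <C=(λw. ((λv. 2) w)), E=∅, K=[arg]>
t=2: <C=(if0 1 then 5 else 2), E=∅, K=[fun]>
t=3: <C=1, E=∅, K=[if0 :: fun]>
t=4: <C=2, E=∅, K=[fun]>
t=5: <C=((λv. 2) w), E={w↦2}, K=∅>
t=6: <C=(λv. 2), E={w↦2}, K=[arg]>
t=7: <C=w, E={w↦2}, K=[fun]>
t=8: <C=2, E={v↦2, w↦2}, K=∅>
→ final value 2

Answer: 2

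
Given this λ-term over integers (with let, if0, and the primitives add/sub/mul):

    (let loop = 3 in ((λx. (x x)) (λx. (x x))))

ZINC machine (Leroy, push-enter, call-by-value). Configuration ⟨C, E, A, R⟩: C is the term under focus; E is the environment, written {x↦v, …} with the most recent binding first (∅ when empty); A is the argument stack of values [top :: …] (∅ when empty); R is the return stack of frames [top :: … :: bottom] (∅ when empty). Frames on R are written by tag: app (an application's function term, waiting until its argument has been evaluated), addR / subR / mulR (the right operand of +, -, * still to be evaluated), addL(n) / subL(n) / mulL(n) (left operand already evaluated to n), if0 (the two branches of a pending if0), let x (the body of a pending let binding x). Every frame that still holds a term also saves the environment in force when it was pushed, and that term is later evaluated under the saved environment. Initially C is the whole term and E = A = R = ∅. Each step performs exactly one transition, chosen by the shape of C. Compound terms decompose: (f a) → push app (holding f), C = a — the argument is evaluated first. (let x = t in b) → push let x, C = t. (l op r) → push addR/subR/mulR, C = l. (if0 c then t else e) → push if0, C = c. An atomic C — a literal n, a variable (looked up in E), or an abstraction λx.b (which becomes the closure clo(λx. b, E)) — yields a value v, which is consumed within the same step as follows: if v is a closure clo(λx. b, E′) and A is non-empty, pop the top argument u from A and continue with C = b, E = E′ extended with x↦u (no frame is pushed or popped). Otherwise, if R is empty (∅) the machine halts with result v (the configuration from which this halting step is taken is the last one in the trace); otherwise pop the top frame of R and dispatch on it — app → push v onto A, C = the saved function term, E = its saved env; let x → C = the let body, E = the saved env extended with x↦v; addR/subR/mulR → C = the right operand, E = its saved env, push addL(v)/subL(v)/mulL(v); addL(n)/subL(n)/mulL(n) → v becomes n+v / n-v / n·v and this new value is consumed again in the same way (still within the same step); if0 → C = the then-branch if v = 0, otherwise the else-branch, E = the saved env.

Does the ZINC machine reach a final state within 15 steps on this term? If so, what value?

Answer: DIVERGES (no final state within 15 steps)

Execution trace:
t=0: [C=(let loop = 3 in ((λx. (x x)) (λx. (x x)))) | E=∅ | A=∅ | R=∅]
t=1: [C=3 | E=∅ | A=∅ | R=[let loop]]
t=2: [C=((λx. (x x)) (λx. (x x))) | E={loop↦3} | A=∅ | R=∅]
t=3: [C=(λx. (x x)) | E={loop↦3} | A=∅ | R=[app]]
t=4: [C=(λx. (x x)) | E={loop↦3} | A=[clo(λx. (x x), {loop↦3})] | R=∅]
t=5: [C=(x x) | E={x↦clo(λx. (x x), {loop↦3}), loop↦3} | A=∅ | R=∅]
t=6: [C=x | E={x↦clo(λx. (x x), {loop↦3}), loop↦3} | A=∅ | R=[app]]
t=7: [C=x | E={x↦clo(λx. (x x), {loop↦3}), loop↦3} | A=[clo(λx. (x x), {loop↦3})] | R=∅]
… configuration repeats with period 3 (steps 5–7 recur indefinitely) …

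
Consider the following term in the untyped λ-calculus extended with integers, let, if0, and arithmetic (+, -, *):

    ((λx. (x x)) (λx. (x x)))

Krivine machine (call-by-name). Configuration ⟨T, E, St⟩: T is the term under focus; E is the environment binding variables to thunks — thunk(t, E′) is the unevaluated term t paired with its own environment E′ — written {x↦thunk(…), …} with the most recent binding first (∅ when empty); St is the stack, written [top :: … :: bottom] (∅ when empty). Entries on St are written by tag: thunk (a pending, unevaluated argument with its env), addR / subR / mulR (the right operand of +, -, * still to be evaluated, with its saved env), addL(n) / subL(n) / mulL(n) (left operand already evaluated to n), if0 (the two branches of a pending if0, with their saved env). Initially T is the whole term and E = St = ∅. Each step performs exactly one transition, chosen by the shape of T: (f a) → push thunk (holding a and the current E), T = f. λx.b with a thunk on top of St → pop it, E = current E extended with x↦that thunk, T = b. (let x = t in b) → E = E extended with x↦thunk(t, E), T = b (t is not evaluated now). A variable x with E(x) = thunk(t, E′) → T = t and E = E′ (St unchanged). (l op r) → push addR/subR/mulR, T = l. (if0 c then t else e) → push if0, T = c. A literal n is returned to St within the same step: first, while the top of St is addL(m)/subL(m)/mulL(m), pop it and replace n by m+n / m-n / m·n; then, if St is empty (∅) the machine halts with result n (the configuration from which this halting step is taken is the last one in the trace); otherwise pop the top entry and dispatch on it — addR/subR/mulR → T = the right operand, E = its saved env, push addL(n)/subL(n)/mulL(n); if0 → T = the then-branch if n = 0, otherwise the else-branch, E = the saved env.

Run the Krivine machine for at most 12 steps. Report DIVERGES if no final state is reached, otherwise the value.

0. <T=((λx. (x x)) (λx. (x x))), E=∅, St=∅>
1. <T=(λx. (x x)), E=∅, St=[thunk]>
2. <T=(x x), E={x↦thunk((λx. (x x)), ∅)}, St=∅>
3. <T=x, E={x↦thunk((λx. (x x)), ∅)}, St=[thunk]>
4. <T=(λx. (x x)), E=∅, St=[thunk]>
5. <T=(x x), E={x↦thunk(x, {x↦thunk((λx. (x x)), ∅)})}, St=∅>
6. <T=x, E={x↦thunk(x, {x↦thunk((λx. (x x)), ∅)})}, St=[thunk]>
7. <T=x, E={x↦thunk((λx. (x x)), ∅)}, St=[thunk]>
8. <T=(λx. (x x)), E=∅, St=[thunk]>
9. <T=(x x), E={x↦thunk(x, {x↦thunk(x, {x↦thunk((λx. (x x)), ∅)})})}, St=∅>
10. <T=x, E={x↦thunk(x, {x↦thunk(x, {x↦thunk((λx. (x x)), ∅)})})}, St=[thunk]>
11. <T=x, E={x↦thunk(x, {x↦thunk((λx. (x x)), ∅)})}, St=[thunk]>
12. <T=x, E={x↦thunk((λx. (x x)), ∅)}, St=[thunk]>
→ 12 transitions taken and the configuration is still not final: no result within 12 steps

Answer: DIVERGES (no final state within 12 steps)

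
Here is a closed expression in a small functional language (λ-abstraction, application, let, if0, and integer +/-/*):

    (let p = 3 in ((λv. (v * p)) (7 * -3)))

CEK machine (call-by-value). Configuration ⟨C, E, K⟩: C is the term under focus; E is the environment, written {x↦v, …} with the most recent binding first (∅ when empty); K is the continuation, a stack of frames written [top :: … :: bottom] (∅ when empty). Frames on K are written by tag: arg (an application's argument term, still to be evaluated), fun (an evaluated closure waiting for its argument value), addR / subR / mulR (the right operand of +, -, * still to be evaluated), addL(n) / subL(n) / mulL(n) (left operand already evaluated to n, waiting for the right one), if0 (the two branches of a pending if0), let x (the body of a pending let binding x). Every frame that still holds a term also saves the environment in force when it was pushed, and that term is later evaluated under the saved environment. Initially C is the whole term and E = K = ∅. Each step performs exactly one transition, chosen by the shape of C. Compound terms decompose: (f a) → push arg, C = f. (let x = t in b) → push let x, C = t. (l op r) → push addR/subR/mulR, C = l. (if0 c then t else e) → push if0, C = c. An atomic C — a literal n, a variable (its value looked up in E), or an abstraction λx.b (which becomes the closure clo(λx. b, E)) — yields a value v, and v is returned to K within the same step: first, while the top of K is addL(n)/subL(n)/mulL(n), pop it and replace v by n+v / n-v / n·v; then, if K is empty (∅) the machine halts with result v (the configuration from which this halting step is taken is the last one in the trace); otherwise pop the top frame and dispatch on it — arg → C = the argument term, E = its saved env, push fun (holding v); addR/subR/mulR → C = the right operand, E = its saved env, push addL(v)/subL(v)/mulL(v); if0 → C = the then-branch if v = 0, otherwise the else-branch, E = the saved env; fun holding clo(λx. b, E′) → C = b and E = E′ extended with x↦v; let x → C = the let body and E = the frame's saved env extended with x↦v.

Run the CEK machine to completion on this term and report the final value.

Answer: -63

Derivation:
step 0: [C=(let p = 3 in ((λv. (v * p)) (7 * -3))) | E=∅ | K=∅]
step 1: [C=3 | E=∅ | K=[let p]]
step 2: [C=((λv. (v * p)) (7 * -3)) | E={p↦3} | K=∅]
step 3: [C=(λv. (v * p)) | E={p↦3} | K=[arg]]
step 4: [C=(7 * -3) | E={p↦3} | K=[fun]]
step 5: [C=7 | E={p↦3} | K=[mulR :: fun]]
step 6: [C=-3 | E={p↦3} | K=[mulL(7) :: fun]]
step 7: [C=(v * p) | E={v↦-21, p↦3} | K=∅]
step 8: [C=v | E={v↦-21, p↦3} | K=[mulR]]
step 9: [C=p | E={v↦-21, p↦3} | K=[mulL(-21)]]
→ final value -63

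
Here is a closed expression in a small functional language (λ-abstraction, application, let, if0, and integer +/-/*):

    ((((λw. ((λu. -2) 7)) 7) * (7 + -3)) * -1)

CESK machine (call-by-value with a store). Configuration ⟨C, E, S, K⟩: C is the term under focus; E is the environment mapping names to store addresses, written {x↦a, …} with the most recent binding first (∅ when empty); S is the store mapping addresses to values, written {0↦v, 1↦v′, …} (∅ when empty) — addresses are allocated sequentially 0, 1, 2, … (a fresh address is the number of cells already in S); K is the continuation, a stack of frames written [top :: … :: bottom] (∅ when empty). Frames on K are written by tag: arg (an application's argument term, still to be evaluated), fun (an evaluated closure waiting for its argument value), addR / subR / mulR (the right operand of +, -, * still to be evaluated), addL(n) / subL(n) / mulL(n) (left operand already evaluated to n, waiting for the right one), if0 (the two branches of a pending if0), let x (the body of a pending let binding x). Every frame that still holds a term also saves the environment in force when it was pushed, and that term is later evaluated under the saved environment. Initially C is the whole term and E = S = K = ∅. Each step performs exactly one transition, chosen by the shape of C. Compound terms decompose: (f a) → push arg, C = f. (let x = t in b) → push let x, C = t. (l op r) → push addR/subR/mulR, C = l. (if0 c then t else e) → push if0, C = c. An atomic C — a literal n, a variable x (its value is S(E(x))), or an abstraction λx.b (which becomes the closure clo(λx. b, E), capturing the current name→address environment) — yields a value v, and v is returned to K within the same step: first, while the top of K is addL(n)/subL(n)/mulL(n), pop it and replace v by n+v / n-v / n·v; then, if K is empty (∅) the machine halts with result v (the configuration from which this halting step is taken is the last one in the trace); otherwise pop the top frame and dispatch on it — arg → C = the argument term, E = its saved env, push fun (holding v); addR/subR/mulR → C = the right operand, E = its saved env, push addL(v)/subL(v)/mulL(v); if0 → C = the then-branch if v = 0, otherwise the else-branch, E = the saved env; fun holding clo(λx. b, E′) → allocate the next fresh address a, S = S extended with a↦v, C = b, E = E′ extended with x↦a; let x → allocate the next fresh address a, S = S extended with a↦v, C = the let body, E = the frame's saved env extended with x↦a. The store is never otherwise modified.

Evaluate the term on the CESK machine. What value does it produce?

Answer: 8

Machine steps:
step 0: <C=((((λw. ((λu. -2) 7)) 7) * (7 + -3)) * -1), E=∅, S=∅, K=∅>
step 1: <C=(((λw. ((λu. -2) 7)) 7) * (7 + -3)), E=∅, S=∅, K=[mulR]>
step 2: <C=((λw. ((λu. -2) 7)) 7), E=∅, S=∅, K=[mulR :: mulR]>
step 3: <C=(λw. ((λu. -2) 7)), E=∅, S=∅, K=[arg :: mulR :: mulR]>
step 4: <C=7, E=∅, S=∅, K=[fun :: mulR :: mulR]>
step 5: <C=((λu. -2) 7), E={w↦0}, S={0↦7}, K=[mulR :: mulR]>
step 6: <C=(λu. -2), E={w↦0}, S={0↦7}, K=[arg :: mulR :: mulR]>
step 7: <C=7, E={w↦0}, S={0↦7}, K=[fun :: mulR :: mulR]>
step 8: <C=-2, E={u↦1, w↦0}, S={0↦7, 1↦7}, K=[mulR :: mulR]>
step 9: <C=(7 + -3), E=∅, S={0↦7, 1↦7}, K=[mulL(-2) :: mulR]>
step 10: <C=7, E=∅, S={0↦7, 1↦7}, K=[addR :: mulL(-2) :: mulR]>
step 11: <C=-3, E=∅, S={0↦7, 1↦7}, K=[addL(7) :: mulL(-2) :: mulR]>
step 12: <C=-1, E=∅, S={0↦7, 1↦7}, K=[mulL(-8)]>
→ final value 8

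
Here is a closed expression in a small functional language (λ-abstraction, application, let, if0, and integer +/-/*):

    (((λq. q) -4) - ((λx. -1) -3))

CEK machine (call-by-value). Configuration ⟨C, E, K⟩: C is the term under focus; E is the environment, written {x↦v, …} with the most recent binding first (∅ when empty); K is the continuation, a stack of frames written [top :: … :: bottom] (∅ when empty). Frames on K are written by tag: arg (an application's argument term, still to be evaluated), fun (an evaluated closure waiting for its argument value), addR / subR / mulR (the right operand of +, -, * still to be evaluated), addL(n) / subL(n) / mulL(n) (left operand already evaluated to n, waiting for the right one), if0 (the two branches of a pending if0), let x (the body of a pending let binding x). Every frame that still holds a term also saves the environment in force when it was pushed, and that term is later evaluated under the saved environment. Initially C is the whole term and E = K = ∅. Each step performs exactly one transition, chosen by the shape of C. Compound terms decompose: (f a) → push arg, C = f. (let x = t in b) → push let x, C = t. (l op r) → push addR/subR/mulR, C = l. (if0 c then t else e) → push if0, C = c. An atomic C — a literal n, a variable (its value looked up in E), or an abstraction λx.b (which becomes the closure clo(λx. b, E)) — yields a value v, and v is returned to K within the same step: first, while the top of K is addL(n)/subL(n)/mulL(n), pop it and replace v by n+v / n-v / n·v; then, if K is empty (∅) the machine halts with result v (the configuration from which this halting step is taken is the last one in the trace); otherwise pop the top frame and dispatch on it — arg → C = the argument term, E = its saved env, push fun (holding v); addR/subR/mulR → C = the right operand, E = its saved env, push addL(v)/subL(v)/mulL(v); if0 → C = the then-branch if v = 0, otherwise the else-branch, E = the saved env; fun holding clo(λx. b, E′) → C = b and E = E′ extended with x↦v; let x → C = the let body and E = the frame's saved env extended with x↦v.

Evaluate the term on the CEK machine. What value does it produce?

0. <C=(((λq. q) -4) - ((λx. -1) -3)), E=∅, K=∅>
1. <C=((λq. q) -4), E=∅, K=[subR]>
2. <C=(λq. q), E=∅, K=[arg :: subR]>
3. <C=-4, E=∅, K=[fun :: subR]>
4. <C=q, E={q↦-4}, K=[subR]>
5. <C=((λx. -1) -3), E=∅, K=[subL(-4)]>
6. <C=(λx. -1), E=∅, K=[arg :: subL(-4)]>
7. <C=-3, E=∅, K=[fun :: subL(-4)]>
8. <C=-1, E={x↦-3}, K=[subL(-4)]>
→ final value -3

Answer: -3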